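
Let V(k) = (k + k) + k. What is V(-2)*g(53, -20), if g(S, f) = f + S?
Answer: -198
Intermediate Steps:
V(k) = 3*k (V(k) = 2*k + k = 3*k)
g(S, f) = S + f
V(-2)*g(53, -20) = (3*(-2))*(53 - 20) = -6*33 = -198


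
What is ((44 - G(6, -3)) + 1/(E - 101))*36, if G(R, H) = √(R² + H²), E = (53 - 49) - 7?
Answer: 41175/26 - 108*√5 ≈ 1342.2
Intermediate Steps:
E = -3 (E = 4 - 7 = -3)
G(R, H) = √(H² + R²)
((44 - G(6, -3)) + 1/(E - 101))*36 = ((44 - √((-3)² + 6²)) + 1/(-3 - 101))*36 = ((44 - √(9 + 36)) + 1/(-104))*36 = ((44 - √45) - 1/104)*36 = ((44 - 3*√5) - 1/104)*36 = (4575/104 - 3*√5)*36 = 41175/26 - 108*√5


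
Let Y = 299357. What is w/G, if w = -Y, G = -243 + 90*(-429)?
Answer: 299357/38853 ≈ 7.7049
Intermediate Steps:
G = -38853 (G = -243 - 38610 = -38853)
w = -299357 (w = -1*299357 = -299357)
w/G = -299357/(-38853) = -299357*(-1/38853) = 299357/38853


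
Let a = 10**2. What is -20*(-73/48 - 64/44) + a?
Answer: 21055/132 ≈ 159.51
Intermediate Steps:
a = 100
-20*(-73/48 - 64/44) + a = -20*(-73/48 - 64/44) + 100 = -20*(-73*1/48 - 64*1/44) + 100 = -20*(-73/48 - 16/11) + 100 = -20*(-1571/528) + 100 = 7855/132 + 100 = 21055/132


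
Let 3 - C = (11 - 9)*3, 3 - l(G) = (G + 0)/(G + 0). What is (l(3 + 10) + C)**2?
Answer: 1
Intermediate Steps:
l(G) = 2 (l(G) = 3 - (G + 0)/(G + 0) = 3 - G/G = 3 - 1*1 = 3 - 1 = 2)
C = -3 (C = 3 - (11 - 9)*3 = 3 - 2*3 = 3 - 1*6 = 3 - 6 = -3)
(l(3 + 10) + C)**2 = (2 - 3)**2 = (-1)**2 = 1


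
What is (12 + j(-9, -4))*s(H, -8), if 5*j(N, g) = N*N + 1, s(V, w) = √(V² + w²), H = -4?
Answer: 568*√5/5 ≈ 254.02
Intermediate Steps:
j(N, g) = ⅕ + N²/5 (j(N, g) = (N*N + 1)/5 = (N² + 1)/5 = (1 + N²)/5 = ⅕ + N²/5)
(12 + j(-9, -4))*s(H, -8) = (12 + (⅕ + (⅕)*(-9)²))*√((-4)² + (-8)²) = (12 + (⅕ + (⅕)*81))*√(16 + 64) = (12 + (⅕ + 81/5))*√80 = (12 + 82/5)*(4*√5) = 142*(4*√5)/5 = 568*√5/5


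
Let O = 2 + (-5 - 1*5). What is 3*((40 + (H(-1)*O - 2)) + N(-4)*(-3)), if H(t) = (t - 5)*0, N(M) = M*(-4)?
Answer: -30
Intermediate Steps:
O = -8 (O = 2 + (-5 - 5) = 2 - 10 = -8)
N(M) = -4*M
H(t) = 0 (H(t) = (-5 + t)*0 = 0)
3*((40 + (H(-1)*O - 2)) + N(-4)*(-3)) = 3*((40 + (0*(-8) - 2)) - 4*(-4)*(-3)) = 3*((40 + (0 - 2)) + 16*(-3)) = 3*((40 - 2) - 48) = 3*(38 - 48) = 3*(-10) = -30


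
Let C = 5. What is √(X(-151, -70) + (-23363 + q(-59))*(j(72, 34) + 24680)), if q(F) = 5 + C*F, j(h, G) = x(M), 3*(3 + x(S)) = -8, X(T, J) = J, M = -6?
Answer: I*√5252598687/3 ≈ 24158.0*I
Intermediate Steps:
x(S) = -17/3 (x(S) = -3 + (⅓)*(-8) = -3 - 8/3 = -17/3)
j(h, G) = -17/3
q(F) = 5 + 5*F
√(X(-151, -70) + (-23363 + q(-59))*(j(72, 34) + 24680)) = √(-70 + (-23363 + (5 + 5*(-59)))*(-17/3 + 24680)) = √(-70 + (-23363 + (5 - 295))*(74023/3)) = √(-70 + (-23363 - 290)*(74023/3)) = √(-70 - 23653*74023/3) = √(-70 - 1750866019/3) = √(-1750866229/3) = I*√5252598687/3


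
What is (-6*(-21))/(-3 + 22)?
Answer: 126/19 ≈ 6.6316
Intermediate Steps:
(-6*(-21))/(-3 + 22) = 126/19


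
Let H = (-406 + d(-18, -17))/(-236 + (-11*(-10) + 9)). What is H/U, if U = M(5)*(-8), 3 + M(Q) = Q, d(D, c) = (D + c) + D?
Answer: -51/208 ≈ -0.24519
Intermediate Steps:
d(D, c) = c + 2*D
M(Q) = -3 + Q
H = 51/13 (H = (-406 + (-17 + 2*(-18)))/(-236 + (-11*(-10) + 9)) = (-406 + (-17 - 36))/(-236 + (110 + 9)) = (-406 - 53)/(-236 + 119) = -459/(-117) = -459*(-1/117) = 51/13 ≈ 3.9231)
U = -16 (U = (-3 + 5)*(-8) = 2*(-8) = -16)
H/U = (51/13)/(-16) = (51/13)*(-1/16) = -51/208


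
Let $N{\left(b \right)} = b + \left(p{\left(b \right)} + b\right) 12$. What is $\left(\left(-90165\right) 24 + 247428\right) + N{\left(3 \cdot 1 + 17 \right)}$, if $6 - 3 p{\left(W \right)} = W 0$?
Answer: $-1916248$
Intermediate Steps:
$p{\left(W \right)} = 2$ ($p{\left(W \right)} = 2 - \frac{W 0}{3} = 2 - 0 = 2 + 0 = 2$)
$N{\left(b \right)} = 24 + 13 b$ ($N{\left(b \right)} = b + \left(2 + b\right) 12 = b + \left(24 + 12 b\right) = 24 + 13 b$)
$\left(\left(-90165\right) 24 + 247428\right) + N{\left(3 \cdot 1 + 17 \right)} = \left(\left(-90165\right) 24 + 247428\right) + \left(24 + 13 \left(3 \cdot 1 + 17\right)\right) = \left(-2163960 + 247428\right) + \left(24 + 13 \left(3 + 17\right)\right) = -1916532 + \left(24 + 13 \cdot 20\right) = -1916532 + \left(24 + 260\right) = -1916532 + 284 = -1916248$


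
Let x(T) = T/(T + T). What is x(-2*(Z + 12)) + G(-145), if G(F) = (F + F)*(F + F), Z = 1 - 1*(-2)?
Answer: 168201/2 ≈ 84101.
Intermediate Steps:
Z = 3 (Z = 1 + 2 = 3)
G(F) = 4*F² (G(F) = (2*F)*(2*F) = 4*F²)
x(T) = ½ (x(T) = T/((2*T)) = (1/(2*T))*T = ½)
x(-2*(Z + 12)) + G(-145) = ½ + 4*(-145)² = ½ + 4*21025 = ½ + 84100 = 168201/2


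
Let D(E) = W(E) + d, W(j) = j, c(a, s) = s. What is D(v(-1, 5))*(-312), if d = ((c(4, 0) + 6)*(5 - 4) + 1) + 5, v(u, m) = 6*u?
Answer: -1872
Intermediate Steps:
d = 12 (d = ((0 + 6)*(5 - 4) + 1) + 5 = (6*1 + 1) + 5 = (6 + 1) + 5 = 7 + 5 = 12)
D(E) = 12 + E (D(E) = E + 12 = 12 + E)
D(v(-1, 5))*(-312) = (12 + 6*(-1))*(-312) = (12 - 6)*(-312) = 6*(-312) = -1872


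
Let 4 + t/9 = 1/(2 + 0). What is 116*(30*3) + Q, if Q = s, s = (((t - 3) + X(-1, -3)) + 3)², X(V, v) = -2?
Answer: 46249/4 ≈ 11562.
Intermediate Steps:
t = -63/2 (t = -36 + 9/(2 + 0) = -36 + 9/2 = -63/2 ≈ -31.500)
s = 4489/4 (s = (((-63/2 - 3) - 2) + 3)² = ((-69/2 - 2) + 3)² = (-73/2 + 3)² = (-67/2)² = 4489/4 ≈ 1122.3)
Q = 4489/4 ≈ 1122.3
116*(30*3) + Q = 116*(30*3) + 4489/4 = 116*90 + 4489/4 = 10440 + 4489/4 = 46249/4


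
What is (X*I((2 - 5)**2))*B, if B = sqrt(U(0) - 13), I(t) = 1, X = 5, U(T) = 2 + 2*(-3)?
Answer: 5*I*sqrt(17) ≈ 20.616*I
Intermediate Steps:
U(T) = -4 (U(T) = 2 - 6 = -4)
B = I*sqrt(17) (B = sqrt(-4 - 13) = sqrt(-17) = I*sqrt(17) ≈ 4.1231*I)
(X*I((2 - 5)**2))*B = (5*1)*(I*sqrt(17)) = 5*(I*sqrt(17)) = 5*I*sqrt(17)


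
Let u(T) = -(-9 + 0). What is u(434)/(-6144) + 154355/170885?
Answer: 63121277/69994496 ≈ 0.90180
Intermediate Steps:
u(T) = 9 (u(T) = -1*(-9) = 9)
u(434)/(-6144) + 154355/170885 = 9/(-6144) + 154355/170885 = 9*(-1/6144) + 154355*(1/170885) = -3/2048 + 30871/34177 = 63121277/69994496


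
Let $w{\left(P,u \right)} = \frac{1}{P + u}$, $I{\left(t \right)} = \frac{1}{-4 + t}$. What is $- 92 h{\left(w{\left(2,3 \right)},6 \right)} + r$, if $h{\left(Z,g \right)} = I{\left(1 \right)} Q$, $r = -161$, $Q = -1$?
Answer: $- \frac{575}{3} \approx -191.67$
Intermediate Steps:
$h{\left(Z,g \right)} = \frac{1}{3}$ ($h{\left(Z,g \right)} = \frac{1}{-4 + 1} \left(-1\right) = \frac{1}{-3} \left(-1\right) = \left(- \frac{1}{3}\right) \left(-1\right) = \frac{1}{3}$)
$- 92 h{\left(w{\left(2,3 \right)},6 \right)} + r = \left(-92\right) \frac{1}{3} - 161 = - \frac{92}{3} - 161 = - \frac{575}{3}$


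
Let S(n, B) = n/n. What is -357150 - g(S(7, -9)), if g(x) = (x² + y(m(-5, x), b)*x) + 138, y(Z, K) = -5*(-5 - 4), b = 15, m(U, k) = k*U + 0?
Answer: -357334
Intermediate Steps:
m(U, k) = U*k (m(U, k) = U*k + 0 = U*k)
S(n, B) = 1
y(Z, K) = 45 (y(Z, K) = -5*(-9) = 45)
g(x) = 138 + x² + 45*x (g(x) = (x² + 45*x) + 138 = 138 + x² + 45*x)
-357150 - g(S(7, -9)) = -357150 - (138 + 1² + 45*1) = -357150 - (138 + 1 + 45) = -357150 - 1*184 = -357150 - 184 = -357334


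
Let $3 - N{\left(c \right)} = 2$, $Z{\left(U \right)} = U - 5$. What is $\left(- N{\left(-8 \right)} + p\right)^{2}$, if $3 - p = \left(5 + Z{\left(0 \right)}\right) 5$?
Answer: $4$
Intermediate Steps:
$Z{\left(U \right)} = -5 + U$
$N{\left(c \right)} = 1$ ($N{\left(c \right)} = 3 - 2 = 1$)
$p = 3$ ($p = 3 - \left(5 + \left(-5 + 0\right)\right) 5 = 3 - \left(5 - 5\right) 5 = 3 - 0 \cdot 5 = 3 - 0 = 3 + 0 = 3$)
$\left(- N{\left(-8 \right)} + p\right)^{2} = \left(\left(-1\right) 1 + 3\right)^{2} = \left(-1 + 3\right)^{2} = 2^{2} = 4$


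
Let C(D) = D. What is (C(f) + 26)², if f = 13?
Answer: 1521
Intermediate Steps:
(C(f) + 26)² = (13 + 26)² = 39² = 1521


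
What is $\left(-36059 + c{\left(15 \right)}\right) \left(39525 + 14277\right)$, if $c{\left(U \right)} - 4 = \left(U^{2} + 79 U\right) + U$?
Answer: $-1863163260$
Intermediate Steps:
$c{\left(U \right)} = 4 + U^{2} + 80 U$ ($c{\left(U \right)} = 4 + \left(\left(U^{2} + 79 U\right) + U\right) = 4 + \left(U^{2} + 80 U\right) = 4 + U^{2} + 80 U$)
$\left(-36059 + c{\left(15 \right)}\right) \left(39525 + 14277\right) = \left(-36059 + \left(4 + 15^{2} + 80 \cdot 15\right)\right) \left(39525 + 14277\right) = \left(-36059 + \left(4 + 225 + 1200\right)\right) 53802 = \left(-36059 + 1429\right) 53802 = \left(-34630\right) 53802 = -1863163260$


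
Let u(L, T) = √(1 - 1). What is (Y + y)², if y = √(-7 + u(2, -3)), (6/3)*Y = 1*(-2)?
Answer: (1 - I*√7)² ≈ -6.0 - 5.2915*I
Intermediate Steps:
u(L, T) = 0 (u(L, T) = √0 = 0)
Y = -1 (Y = (1*(-2))/2 = (½)*(-2) = -1)
y = I*√7 (y = √(-7 + 0) = √(-7) = I*√7 ≈ 2.6458*I)
(Y + y)² = (-1 + I*√7)²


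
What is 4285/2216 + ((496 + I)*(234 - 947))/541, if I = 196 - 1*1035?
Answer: 544260929/1198856 ≈ 453.98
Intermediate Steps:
I = -839 (I = 196 - 1035 = -839)
4285/2216 + ((496 + I)*(234 - 947))/541 = 4285/2216 + ((496 - 839)*(234 - 947))/541 = 4285*(1/2216) - 343*(-713)*(1/541) = 4285/2216 + 244559*(1/541) = 4285/2216 + 244559/541 = 544260929/1198856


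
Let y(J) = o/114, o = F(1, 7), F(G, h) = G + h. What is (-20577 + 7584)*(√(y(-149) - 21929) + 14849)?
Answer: -192933057 - 4331*I*√71247093/19 ≈ -1.9293e+8 - 1.9241e+6*I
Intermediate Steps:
o = 8 (o = 1 + 7 = 8)
y(J) = 4/57 (y(J) = 8/114 = 8*(1/114) = 4/57)
(-20577 + 7584)*(√(y(-149) - 21929) + 14849) = (-20577 + 7584)*(√(4/57 - 21929) + 14849) = -12993*(√(-1249949/57) + 14849) = -12993*(I*√71247093/57 + 14849) = -12993*(14849 + I*√71247093/57) = -192933057 - 4331*I*√71247093/19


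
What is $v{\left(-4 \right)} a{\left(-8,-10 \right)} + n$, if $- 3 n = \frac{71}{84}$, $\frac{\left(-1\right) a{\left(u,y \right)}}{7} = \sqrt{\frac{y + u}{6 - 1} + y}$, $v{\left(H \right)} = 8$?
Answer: $- \frac{71}{252} - \frac{112 i \sqrt{85}}{5} \approx -0.28175 - 206.52 i$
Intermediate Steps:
$a{\left(u,y \right)} = - 7 \sqrt{\frac{u}{5} + \frac{6 y}{5}}$ ($a{\left(u,y \right)} = - 7 \sqrt{\frac{y + u}{6 - 1} + y} = - 7 \sqrt{\frac{u + y}{5} + y} = - 7 \sqrt{\left(u + y\right) \frac{1}{5} + y} = - 7 \sqrt{\left(\frac{u}{5} + \frac{y}{5}\right) + y} = - 7 \sqrt{\frac{u}{5} + \frac{6 y}{5}}$)
$n = - \frac{71}{252}$ ($n = - \frac{71 \cdot \frac{1}{84}}{3} = \left(- \frac{1}{3}\right) \frac{71}{84} = - \frac{71}{252} \approx -0.28175$)
$v{\left(-4 \right)} a{\left(-8,-10 \right)} + n = 8 \left(- \frac{7 \sqrt{5 \left(-8\right) + 30 \left(-10\right)}}{5}\right) - \frac{71}{252} = 8 \left(- \frac{7 \sqrt{-40 - 300}}{5}\right) - \frac{71}{252} = 8 \left(- \frac{7 \sqrt{-340}}{5}\right) - \frac{71}{252} = 8 \left(- \frac{7 \cdot 2 i \sqrt{85}}{5}\right) - \frac{71}{252} = 8 \left(- \frac{14 i \sqrt{85}}{5}\right) - \frac{71}{252} = - \frac{112 i \sqrt{85}}{5} - \frac{71}{252} = - \frac{71}{252} - \frac{112 i \sqrt{85}}{5}$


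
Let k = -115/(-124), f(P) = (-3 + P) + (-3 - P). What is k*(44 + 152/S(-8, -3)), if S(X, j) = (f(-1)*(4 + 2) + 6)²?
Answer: 114287/2790 ≈ 40.963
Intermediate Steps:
f(P) = -6
k = 115/124 (k = -115*(-1/124) = 115/124 ≈ 0.92742)
S(X, j) = 900 (S(X, j) = (-6*(4 + 2) + 6)² = (-6*6 + 6)² = (-36 + 6)² = (-30)² = 900)
k*(44 + 152/S(-8, -3)) = 115*(44 + 152/900)/124 = 115*(44 + 152*(1/900))/124 = 115*(44 + 38/225)/124 = (115/124)*(9938/225) = 114287/2790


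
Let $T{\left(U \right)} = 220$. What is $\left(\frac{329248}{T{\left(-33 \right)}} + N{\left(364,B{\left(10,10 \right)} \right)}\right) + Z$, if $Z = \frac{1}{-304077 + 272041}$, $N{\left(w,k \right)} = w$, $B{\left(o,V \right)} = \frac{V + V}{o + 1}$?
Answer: $\frac{3278307897}{1761980} \approx 1860.6$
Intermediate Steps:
$B{\left(o,V \right)} = \frac{2 V}{1 + o}$
$Z = - \frac{1}{32036}$ ($Z = \frac{1}{-32036} = - \frac{1}{32036} \approx -3.1215 \cdot 10^{-5}$)
$\left(\frac{329248}{T{\left(-33 \right)}} + N{\left(364,B{\left(10,10 \right)} \right)}\right) + Z = \left(\frac{329248}{220} + 364\right) - \frac{1}{32036} = \left(329248 \cdot \frac{1}{220} + 364\right) - \frac{1}{32036} = \left(\frac{82312}{55} + 364\right) - \frac{1}{32036} = \frac{102332}{55} - \frac{1}{32036} = \frac{3278307897}{1761980}$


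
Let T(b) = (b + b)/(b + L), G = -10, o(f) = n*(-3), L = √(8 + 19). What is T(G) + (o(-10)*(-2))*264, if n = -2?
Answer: -231064/73 + 60*√3/73 ≈ -3163.8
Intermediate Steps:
L = 3*√3 (L = √27 = 3*√3 ≈ 5.1962)
o(f) = 6 (o(f) = -2*(-3) = 6)
T(b) = 2*b/(b + 3*√3) (T(b) = (b + b)/(b + 3*√3) = (2*b)/(b + 3*√3) = 2*b/(b + 3*√3))
T(G) + (o(-10)*(-2))*264 = 2*(-10)/(-10 + 3*√3) + (6*(-2))*264 = -20/(-10 + 3*√3) - 12*264 = -20/(-10 + 3*√3) - 3168 = -3168 - 20/(-10 + 3*√3)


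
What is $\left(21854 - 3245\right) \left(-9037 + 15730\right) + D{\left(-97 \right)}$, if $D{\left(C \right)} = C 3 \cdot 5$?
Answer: $124548582$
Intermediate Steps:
$D{\left(C \right)} = 15 C$ ($D{\left(C \right)} = 3 C 5 = 15 C$)
$\left(21854 - 3245\right) \left(-9037 + 15730\right) + D{\left(-97 \right)} = \left(21854 - 3245\right) \left(-9037 + 15730\right) + 15 \left(-97\right) = 18609 \cdot 6693 - 1455 = 124550037 - 1455 = 124548582$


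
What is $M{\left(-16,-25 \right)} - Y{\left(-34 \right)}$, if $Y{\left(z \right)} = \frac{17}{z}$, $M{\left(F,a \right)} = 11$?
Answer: $\frac{23}{2} \approx 11.5$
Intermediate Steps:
$M{\left(-16,-25 \right)} - Y{\left(-34 \right)} = 11 - \frac{17}{-34} = 11 - 17 \left(- \frac{1}{34}\right) = 11 - - \frac{1}{2} = 11 + \frac{1}{2} = \frac{23}{2}$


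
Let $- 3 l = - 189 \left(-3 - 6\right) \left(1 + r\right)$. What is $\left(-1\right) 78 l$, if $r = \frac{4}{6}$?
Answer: $73710$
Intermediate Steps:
$r = \frac{2}{3}$ ($r = 4 \cdot \frac{1}{6} = \frac{2}{3} \approx 0.66667$)
$l = -945$ ($l = - \frac{\left(-189\right) \left(-3 - 6\right) \left(1 + \frac{2}{3}\right)}{3} = - \frac{\left(-189\right) \left(-3 - 6\right) \frac{5}{3}}{3} = - \frac{\left(-189\right) \left(\left(-9\right) \frac{5}{3}\right)}{3} = - \frac{\left(-189\right) \left(-15\right)}{3} = \left(- \frac{1}{3}\right) 2835 = -945$)
$\left(-1\right) 78 l = \left(-1\right) 78 \left(-945\right) = \left(-78\right) \left(-945\right) = 73710$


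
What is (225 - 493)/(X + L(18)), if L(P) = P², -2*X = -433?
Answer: -536/1081 ≈ -0.49584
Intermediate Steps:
X = 433/2 (X = -½*(-433) = 433/2 ≈ 216.50)
(225 - 493)/(X + L(18)) = (225 - 493)/(433/2 + 18²) = -268/(433/2 + 324) = -268/1081/2 = -268*2/1081 = -536/1081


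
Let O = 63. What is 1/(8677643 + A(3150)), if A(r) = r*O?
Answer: 1/8876093 ≈ 1.1266e-7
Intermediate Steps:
A(r) = 63*r (A(r) = r*63 = 63*r)
1/(8677643 + A(3150)) = 1/(8677643 + 63*3150) = 1/(8677643 + 198450) = 1/8876093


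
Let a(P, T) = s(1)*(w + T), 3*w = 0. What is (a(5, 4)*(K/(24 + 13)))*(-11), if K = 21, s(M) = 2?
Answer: -1848/37 ≈ -49.946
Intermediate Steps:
w = 0 (w = (⅓)*0 = 0)
a(P, T) = 2*T (a(P, T) = 2*(0 + T) = 2*T)
(a(5, 4)*(K/(24 + 13)))*(-11) = ((2*4)*(21/(24 + 13)))*(-11) = (8*(21/37))*(-11) = (168/37)*(-11) = -1848/37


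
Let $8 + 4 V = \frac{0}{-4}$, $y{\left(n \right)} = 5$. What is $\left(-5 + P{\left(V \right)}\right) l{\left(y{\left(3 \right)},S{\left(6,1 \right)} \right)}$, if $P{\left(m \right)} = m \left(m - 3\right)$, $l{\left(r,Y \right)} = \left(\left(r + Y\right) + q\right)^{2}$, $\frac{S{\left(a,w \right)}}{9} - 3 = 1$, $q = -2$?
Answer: $7605$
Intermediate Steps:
$S{\left(a,w \right)} = 36$ ($S{\left(a,w \right)} = 27 + 9 \cdot 1 = 27 + 9 = 36$)
$V = -2$ ($V = -2 + \frac{0 \frac{1}{-4}}{4} = -2 + \frac{0 \left(- \frac{1}{4}\right)}{4} = -2 + \frac{1}{4} \cdot 0 = -2 + 0 = -2$)
$l{\left(r,Y \right)} = \left(-2 + Y + r\right)^{2}$ ($l{\left(r,Y \right)} = \left(\left(r + Y\right) - 2\right)^{2} = \left(\left(Y + r\right) - 2\right)^{2} = \left(-2 + Y + r\right)^{2}$)
$P{\left(m \right)} = m \left(-3 + m\right)$
$\left(-5 + P{\left(V \right)}\right) l{\left(y{\left(3 \right)},S{\left(6,1 \right)} \right)} = \left(-5 - 2 \left(-3 - 2\right)\right) \left(-2 + 36 + 5\right)^{2} = \left(-5 - -10\right) 39^{2} = \left(-5 + 10\right) 1521 = 5 \cdot 1521 = 7605$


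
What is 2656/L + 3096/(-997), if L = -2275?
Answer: -9691432/2268175 ≈ -4.2728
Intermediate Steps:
2656/L + 3096/(-997) = 2656/(-2275) + 3096/(-997) = 2656*(-1/2275) + 3096*(-1/997) = -2656/2275 - 3096/997 = -9691432/2268175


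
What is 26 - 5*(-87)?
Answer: 461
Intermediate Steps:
26 - 5*(-87) = 26 + 435 = 461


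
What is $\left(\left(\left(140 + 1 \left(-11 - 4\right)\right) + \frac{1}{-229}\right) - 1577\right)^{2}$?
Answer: $\frac{110562235081}{52441} \approx 2.1083 \cdot 10^{6}$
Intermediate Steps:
$\left(\left(\left(140 + 1 \left(-11 - 4\right)\right) + \frac{1}{-229}\right) - 1577\right)^{2} = \left(\left(\left(140 + 1 \left(-15\right)\right) - \frac{1}{229}\right) - 1577\right)^{2} = \left(\left(\left(140 - 15\right) - \frac{1}{229}\right) - 1577\right)^{2} = \left(\left(125 - \frac{1}{229}\right) - 1577\right)^{2} = \left(\frac{28624}{229} - 1577\right)^{2} = \left(- \frac{332509}{229}\right)^{2} = \frac{110562235081}{52441}$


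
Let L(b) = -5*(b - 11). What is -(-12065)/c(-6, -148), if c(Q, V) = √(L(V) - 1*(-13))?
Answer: 12065*√202/404 ≈ 424.45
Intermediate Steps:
L(b) = 55 - 5*b (L(b) = -5*(-11 + b) = 55 - 5*b)
c(Q, V) = √(68 - 5*V) (c(Q, V) = √((55 - 5*V) - 1*(-13)) = √((55 - 5*V) + 13) = √(68 - 5*V))
-(-12065)/c(-6, -148) = -(-12065)/(√(68 - 5*(-148))) = -(-12065)/(√(68 + 740)) = -(-12065)/(√808) = -(-12065)/(2*√202) = -(-12065)*√202/404 = 12065*√202/404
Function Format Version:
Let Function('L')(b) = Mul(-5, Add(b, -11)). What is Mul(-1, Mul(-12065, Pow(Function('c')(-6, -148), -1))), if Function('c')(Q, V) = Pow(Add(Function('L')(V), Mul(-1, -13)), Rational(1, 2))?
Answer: Mul(Rational(12065, 404), Pow(202, Rational(1, 2))) ≈ 424.45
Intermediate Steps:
Function('L')(b) = Add(55, Mul(-5, b)) (Function('L')(b) = Mul(-5, Add(-11, b)) = Add(55, Mul(-5, b)))
Function('c')(Q, V) = Pow(Add(68, Mul(-5, V)), Rational(1, 2)) (Function('c')(Q, V) = Pow(Add(Add(55, Mul(-5, V)), Mul(-1, -13)), Rational(1, 2)) = Pow(Add(Add(55, Mul(-5, V)), 13), Rational(1, 2)) = Pow(Add(68, Mul(-5, V)), Rational(1, 2)))
Mul(-1, Mul(-12065, Pow(Function('c')(-6, -148), -1))) = Mul(-1, Mul(-12065, Pow(Pow(Add(68, Mul(-5, -148)), Rational(1, 2)), -1))) = Mul(-1, Mul(-12065, Pow(Pow(Add(68, 740), Rational(1, 2)), -1))) = Mul(-1, Mul(-12065, Pow(Pow(808, Rational(1, 2)), -1))) = Mul(-1, Mul(-12065, Pow(Mul(2, Pow(202, Rational(1, 2))), -1))) = Mul(-1, Mul(-12065, Mul(Rational(1, 404), Pow(202, Rational(1, 2))))) = Mul(-1, Mul(Rational(-12065, 404), Pow(202, Rational(1, 2)))) = Mul(Rational(12065, 404), Pow(202, Rational(1, 2)))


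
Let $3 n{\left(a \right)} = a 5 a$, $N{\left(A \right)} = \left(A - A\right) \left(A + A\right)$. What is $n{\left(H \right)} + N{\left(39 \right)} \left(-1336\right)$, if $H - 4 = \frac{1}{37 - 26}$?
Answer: $\frac{3375}{121} \approx 27.893$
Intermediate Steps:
$N{\left(A \right)} = 0$ ($N{\left(A \right)} = 0 \cdot 2 A = 0$)
$H = \frac{45}{11}$ ($H = 4 + \frac{1}{37 - 26} = 4 + \frac{1}{11} = \frac{45}{11} \approx 4.0909$)
$n{\left(a \right)} = \frac{5 a^{2}}{3}$ ($n{\left(a \right)} = \frac{a 5 a}{3} = \frac{5 a a}{3} = \frac{5 a^{2}}{3}$)
$n{\left(H \right)} + N{\left(39 \right)} \left(-1336\right) = \frac{5 \left(\frac{45}{11}\right)^{2}}{3} + 0 \left(-1336\right) = \frac{5}{3} \cdot \frac{2025}{121} + 0 = \frac{3375}{121} + 0 = \frac{3375}{121}$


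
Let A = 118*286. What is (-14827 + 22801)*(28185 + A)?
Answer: 493853742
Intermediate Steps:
A = 33748
(-14827 + 22801)*(28185 + A) = (-14827 + 22801)*(28185 + 33748) = 7974*61933 = 493853742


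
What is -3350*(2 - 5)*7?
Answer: 70350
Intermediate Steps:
-3350*(2 - 5)*7 = -(-10050)*7 = -3350*(-21) = 70350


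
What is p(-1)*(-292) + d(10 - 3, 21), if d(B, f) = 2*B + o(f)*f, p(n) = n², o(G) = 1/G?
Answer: -277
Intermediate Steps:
d(B, f) = 1 + 2*B (d(B, f) = 2*B + f/f = 2*B + 1 = 1 + 2*B)
p(-1)*(-292) + d(10 - 3, 21) = (-1)²*(-292) + (1 + 2*(10 - 3)) = 1*(-292) + (1 + 2*7) = -292 + (1 + 14) = -292 + 15 = -277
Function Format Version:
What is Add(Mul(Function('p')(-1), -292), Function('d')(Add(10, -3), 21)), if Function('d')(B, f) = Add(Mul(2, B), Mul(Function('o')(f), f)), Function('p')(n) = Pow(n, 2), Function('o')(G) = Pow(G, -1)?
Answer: -277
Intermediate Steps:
Function('d')(B, f) = Add(1, Mul(2, B)) (Function('d')(B, f) = Add(Mul(2, B), Mul(Pow(f, -1), f)) = Add(Mul(2, B), 1) = Add(1, Mul(2, B)))
Add(Mul(Function('p')(-1), -292), Function('d')(Add(10, -3), 21)) = Add(Mul(Pow(-1, 2), -292), Add(1, Mul(2, Add(10, -3)))) = Add(Mul(1, -292), Add(1, Mul(2, 7))) = Add(-292, Add(1, 14)) = Add(-292, 15) = -277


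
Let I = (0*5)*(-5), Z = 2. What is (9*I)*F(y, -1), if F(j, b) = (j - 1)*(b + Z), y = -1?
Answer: 0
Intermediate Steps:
I = 0 (I = 0*(-5) = 0)
F(j, b) = (-1 + j)*(2 + b) (F(j, b) = (j - 1)*(b + 2) = (-1 + j)*(2 + b))
(9*I)*F(y, -1) = (9*0)*(-2 - 1*(-1) + 2*(-1) - 1*(-1)) = 0*(-2 + 1 - 2 + 1) = 0*(-2) = 0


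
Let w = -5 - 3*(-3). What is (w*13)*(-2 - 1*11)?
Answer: -676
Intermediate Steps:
w = 4 (w = -5 + 9 = 4)
(w*13)*(-2 - 1*11) = (4*13)*(-2 - 1*11) = 52*(-2 - 11) = 52*(-13) = -676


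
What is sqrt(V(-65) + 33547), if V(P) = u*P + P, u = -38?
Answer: 4*sqrt(2247) ≈ 189.61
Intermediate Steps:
V(P) = -37*P (V(P) = -38*P + P = -37*P)
sqrt(V(-65) + 33547) = sqrt(-37*(-65) + 33547) = sqrt(2405 + 33547) = sqrt(35952) = 4*sqrt(2247)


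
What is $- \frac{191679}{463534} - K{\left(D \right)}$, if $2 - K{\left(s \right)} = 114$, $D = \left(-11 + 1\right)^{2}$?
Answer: $\frac{51724129}{463534} \approx 111.59$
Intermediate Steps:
$D = 100$ ($D = \left(-10\right)^{2} = 100$)
$K{\left(s \right)} = -112$ ($K{\left(s \right)} = 2 - 114 = -112$)
$- \frac{191679}{463534} - K{\left(D \right)} = - \frac{191679}{463534} - -112 = \left(-191679\right) \frac{1}{463534} + 112 = - \frac{191679}{463534} + 112 = \frac{51724129}{463534}$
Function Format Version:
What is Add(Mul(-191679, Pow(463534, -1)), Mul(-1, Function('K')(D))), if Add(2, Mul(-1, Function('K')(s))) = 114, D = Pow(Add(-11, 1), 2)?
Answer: Rational(51724129, 463534) ≈ 111.59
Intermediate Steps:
D = 100 (D = Pow(-10, 2) = 100)
Function('K')(s) = -112 (Function('K')(s) = Add(2, Mul(-1, 114)) = Add(2, -114) = -112)
Add(Mul(-191679, Pow(463534, -1)), Mul(-1, Function('K')(D))) = Add(Mul(-191679, Pow(463534, -1)), Mul(-1, -112)) = Add(Mul(-191679, Rational(1, 463534)), 112) = Add(Rational(-191679, 463534), 112) = Rational(51724129, 463534)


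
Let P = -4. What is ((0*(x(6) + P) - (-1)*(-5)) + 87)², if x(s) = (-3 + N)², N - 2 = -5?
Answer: 6724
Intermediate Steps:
N = -3 (N = 2 - 5 = -3)
x(s) = 36 (x(s) = (-3 - 3)² = (-6)² = 36)
((0*(x(6) + P) - (-1)*(-5)) + 87)² = ((0*(36 - 4) - (-1)*(-5)) + 87)² = ((0*32 - 1*5) + 87)² = ((0 - 5) + 87)² = (-5 + 87)² = 82² = 6724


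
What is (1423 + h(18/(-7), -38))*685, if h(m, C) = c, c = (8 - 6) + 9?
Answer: 982290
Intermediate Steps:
c = 11 (c = 2 + 9 = 11)
h(m, C) = 11
(1423 + h(18/(-7), -38))*685 = (1423 + 11)*685 = 1434*685 = 982290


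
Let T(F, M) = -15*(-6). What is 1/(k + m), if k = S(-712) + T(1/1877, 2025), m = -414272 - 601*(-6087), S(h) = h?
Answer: 1/3243393 ≈ 3.0832e-7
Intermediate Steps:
m = 3244015 (m = -414272 - 1*(-3658287) = -414272 + 3658287 = 3244015)
T(F, M) = 90
k = -622 (k = -712 + 90 = -622)
1/(k + m) = 1/(-622 + 3244015) = 1/3243393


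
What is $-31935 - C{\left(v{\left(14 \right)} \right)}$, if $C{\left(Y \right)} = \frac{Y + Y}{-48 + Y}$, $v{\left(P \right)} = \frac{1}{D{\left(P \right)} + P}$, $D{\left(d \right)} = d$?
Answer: $- \frac{42888703}{1343} \approx -31935.0$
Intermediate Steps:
$v{\left(P \right)} = \frac{1}{2 P}$ ($v{\left(P \right)} = \frac{1}{P + P} = \frac{1}{2 P}$)
$C{\left(Y \right)} = \frac{2 Y}{-48 + Y}$
$-31935 - C{\left(v{\left(14 \right)} \right)} = -31935 - \frac{2 \frac{1}{2 \cdot 14}}{-48 + \frac{1}{2 \cdot 14}} = -31935 - \frac{2 \cdot \frac{1}{2} \cdot \frac{1}{14}}{-48 + \frac{1}{2} \cdot \frac{1}{14}} = -31935 - 2 \cdot \frac{1}{28} \frac{1}{-48 + \frac{1}{28}} = -31935 - 2 \cdot \frac{1}{28} \frac{1}{- \frac{1343}{28}} = -31935 - 2 \cdot \frac{1}{28} \left(- \frac{28}{1343}\right) = -31935 - - \frac{2}{1343} = -31935 + \frac{2}{1343} = - \frac{42888703}{1343}$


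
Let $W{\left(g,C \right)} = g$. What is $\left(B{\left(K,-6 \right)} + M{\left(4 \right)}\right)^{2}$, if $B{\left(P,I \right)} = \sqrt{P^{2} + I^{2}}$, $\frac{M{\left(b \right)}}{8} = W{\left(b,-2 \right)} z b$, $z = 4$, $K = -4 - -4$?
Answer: $268324$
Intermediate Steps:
$K = 0$ ($K = -4 + 4 = 0$)
$M{\left(b \right)} = 32 b^{2}$ ($M{\left(b \right)} = 8 b 4 b = 8 \cdot 4 b b = 8 \cdot 4 b^{2} = 32 b^{2}$)
$B{\left(P,I \right)} = \sqrt{I^{2} + P^{2}}$
$\left(B{\left(K,-6 \right)} + M{\left(4 \right)}\right)^{2} = \left(\sqrt{\left(-6\right)^{2} + 0^{2}} + 32 \cdot 4^{2}\right)^{2} = \left(\sqrt{36 + 0} + 32 \cdot 16\right)^{2} = \left(\sqrt{36} + 512\right)^{2} = \left(6 + 512\right)^{2} = 518^{2} = 268324$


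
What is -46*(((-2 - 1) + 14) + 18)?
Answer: -1334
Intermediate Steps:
-46*(((-2 - 1) + 14) + 18) = -46*((-3 + 14) + 18) = -46*(11 + 18) = -46*29 = -1334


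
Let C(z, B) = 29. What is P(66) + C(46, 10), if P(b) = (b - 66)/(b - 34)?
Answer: 29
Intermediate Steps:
P(b) = (-66 + b)/(-34 + b)
P(66) + C(46, 10) = (-66 + 66)/(-34 + 66) + 29 = 0/32 + 29 = (1/32)*0 + 29 = 0 + 29 = 29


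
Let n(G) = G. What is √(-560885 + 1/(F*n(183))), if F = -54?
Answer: I*√676205199662/1098 ≈ 748.92*I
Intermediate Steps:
√(-560885 + 1/(F*n(183))) = √(-560885 + 1/(-54*183)) = √(-560885 + 1/(-9882)) = √(-560885 - 1/9882) = √(-5542665571/9882) = I*√676205199662/1098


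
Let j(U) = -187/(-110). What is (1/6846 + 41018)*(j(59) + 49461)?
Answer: 19842260930369/9780 ≈ 2.0289e+9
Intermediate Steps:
j(U) = 17/10 (j(U) = -187*(-1/110) = 17/10)
(1/6846 + 41018)*(j(59) + 49461) = (1/6846 + 41018)*(17/10 + 49461) = (1/6846 + 41018)*(494627/10) = (280809229/6846)*(494627/10) = 19842260930369/9780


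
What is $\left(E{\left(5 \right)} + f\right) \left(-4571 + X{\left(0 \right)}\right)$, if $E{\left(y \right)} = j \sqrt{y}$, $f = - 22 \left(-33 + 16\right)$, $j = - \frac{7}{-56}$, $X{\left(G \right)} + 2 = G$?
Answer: $-1710302 - \frac{4573 \sqrt{5}}{8} \approx -1.7116 \cdot 10^{6}$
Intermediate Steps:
$X{\left(G \right)} = -2 + G$
$j = \frac{1}{8}$ ($j = \left(-7\right) \left(- \frac{1}{56}\right) = \frac{1}{8} \approx 0.125$)
$f = 374$ ($f = \left(-22\right) \left(-17\right) = 374$)
$E{\left(y \right)} = \frac{\sqrt{y}}{8}$
$\left(E{\left(5 \right)} + f\right) \left(-4571 + X{\left(0 \right)}\right) = \left(\frac{\sqrt{5}}{8} + 374\right) \left(-4571 + \left(-2 + 0\right)\right) = \left(374 + \frac{\sqrt{5}}{8}\right) \left(-4571 - 2\right) = \left(374 + \frac{\sqrt{5}}{8}\right) \left(-4573\right) = -1710302 - \frac{4573 \sqrt{5}}{8}$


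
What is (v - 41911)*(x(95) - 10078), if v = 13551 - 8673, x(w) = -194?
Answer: 380402976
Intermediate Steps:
v = 4878
(v - 41911)*(x(95) - 10078) = (4878 - 41911)*(-194 - 10078) = -37033*(-10272) = 380402976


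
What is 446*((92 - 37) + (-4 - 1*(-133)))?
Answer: 82064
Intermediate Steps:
446*((92 - 37) + (-4 - 1*(-133))) = 446*(55 + (-4 + 133)) = 446*(55 + 129) = 446*184 = 82064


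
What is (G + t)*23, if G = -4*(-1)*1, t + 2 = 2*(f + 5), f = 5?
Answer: 506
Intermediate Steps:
t = 18 (t = -2 + 2*(5 + 5) = -2 + 2*10 = -2 + 20 = 18)
G = 4 (G = 4*1 = 4)
(G + t)*23 = (4 + 18)*23 = 22*23 = 506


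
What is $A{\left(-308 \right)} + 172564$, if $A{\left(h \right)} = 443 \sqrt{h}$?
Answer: $172564 + 886 i \sqrt{77} \approx 1.7256 \cdot 10^{5} + 7774.6 i$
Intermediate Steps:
$A{\left(-308 \right)} + 172564 = 443 \sqrt{-308} + 172564 = 443 \cdot 2 i \sqrt{77} + 172564 = 886 i \sqrt{77} + 172564 = 172564 + 886 i \sqrt{77}$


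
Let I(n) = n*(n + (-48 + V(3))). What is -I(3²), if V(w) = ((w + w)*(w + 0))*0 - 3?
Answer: 378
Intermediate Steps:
V(w) = -3 (V(w) = ((2*w)*w)*0 - 3 = (2*w²)*0 - 3 = 0 - 3 = -3)
I(n) = n*(-51 + n) (I(n) = n*(n + (-48 - 3)) = n*(n - 51) = n*(-51 + n))
-I(3²) = -3²*(-51 + 3²) = -9*(-51 + 9) = -9*(-42) = -1*(-378) = 378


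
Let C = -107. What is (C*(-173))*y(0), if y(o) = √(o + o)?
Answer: 0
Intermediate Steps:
y(o) = √2*√o (y(o) = √(2*o) = √2*√o)
(C*(-173))*y(0) = (-107*(-173))*(√2*√0) = 18511*(√2*0) = 18511*0 = 0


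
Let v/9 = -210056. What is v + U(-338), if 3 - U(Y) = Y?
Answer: -1890163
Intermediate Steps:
v = -1890504 (v = 9*(-210056) = -1890504)
U(Y) = 3 - Y
v + U(-338) = -1890504 + (3 - 1*(-338)) = -1890504 + (3 + 338) = -1890504 + 341 = -1890163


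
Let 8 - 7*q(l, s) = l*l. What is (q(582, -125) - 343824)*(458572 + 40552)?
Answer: -195762422288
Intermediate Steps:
q(l, s) = 8/7 - l**2/7 (q(l, s) = 8/7 - l*l/7 = 8/7 - l**2/7)
(q(582, -125) - 343824)*(458572 + 40552) = ((8/7 - 1/7*582**2) - 343824)*(458572 + 40552) = ((8/7 - 1/7*338724) - 343824)*499124 = ((8/7 - 338724/7) - 343824)*499124 = (-48388 - 343824)*499124 = -392212*499124 = -195762422288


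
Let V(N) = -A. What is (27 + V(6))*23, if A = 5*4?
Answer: 161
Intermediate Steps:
A = 20
V(N) = -20 (V(N) = -1*20 = -20)
(27 + V(6))*23 = (27 - 20)*23 = 7*23 = 161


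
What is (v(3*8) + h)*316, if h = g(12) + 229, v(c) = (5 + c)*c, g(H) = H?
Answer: 296092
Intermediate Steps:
v(c) = c*(5 + c)
h = 241 (h = 12 + 229 = 241)
(v(3*8) + h)*316 = ((3*8)*(5 + 3*8) + 241)*316 = (24*(5 + 24) + 241)*316 = (24*29 + 241)*316 = (696 + 241)*316 = 937*316 = 296092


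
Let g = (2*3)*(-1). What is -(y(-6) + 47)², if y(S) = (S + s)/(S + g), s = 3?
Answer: -35721/16 ≈ -2232.6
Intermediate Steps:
g = -6 (g = 6*(-1) = -6)
y(S) = (3 + S)/(-6 + S) (y(S) = (S + 3)/(S - 6) = (3 + S)/(-6 + S))
-(y(-6) + 47)² = -((3 - 6)/(-6 - 6) + 47)² = -(-3/(-12) + 47)² = -(-1/12*(-3) + 47)² = -(¼ + 47)² = -(189/4)² = -1*35721/16 = -35721/16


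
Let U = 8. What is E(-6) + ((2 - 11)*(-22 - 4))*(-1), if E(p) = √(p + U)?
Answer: -234 + √2 ≈ -232.59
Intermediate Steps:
E(p) = √(8 + p) (E(p) = √(p + 8) = √(8 + p))
E(-6) + ((2 - 11)*(-22 - 4))*(-1) = √(8 - 6) + ((2 - 11)*(-22 - 4))*(-1) = √2 - 9*(-26)*(-1) = √2 + 234*(-1) = √2 - 234 = -234 + √2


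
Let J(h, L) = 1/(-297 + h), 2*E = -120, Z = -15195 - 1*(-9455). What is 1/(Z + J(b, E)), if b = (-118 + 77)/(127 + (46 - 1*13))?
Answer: -47561/273000300 ≈ -0.00017422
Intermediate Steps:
Z = -5740 (Z = -15195 + 9455 = -5740)
E = -60 (E = (1/2)*(-120) = -60)
b = -41/160 (b = -41/(127 + (46 - 13)) = -41/(127 + 33) = -41/160 ≈ -0.25625)
1/(Z + J(b, E)) = 1/(-5740 + 1/(-297 - 41/160)) = 1/(-5740 + 1/(-47561/160)) = 1/(-5740 - 160/47561) = 1/(-273000300/47561) = -47561/273000300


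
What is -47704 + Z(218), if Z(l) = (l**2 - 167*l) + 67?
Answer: -36519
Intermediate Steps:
Z(l) = 67 + l**2 - 167*l
-47704 + Z(218) = -47704 + (67 + 218**2 - 167*218) = -47704 + (67 + 47524 - 36406) = -47704 + 11185 = -36519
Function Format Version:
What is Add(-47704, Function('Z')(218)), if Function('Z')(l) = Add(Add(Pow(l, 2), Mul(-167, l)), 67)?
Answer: -36519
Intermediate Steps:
Function('Z')(l) = Add(67, Pow(l, 2), Mul(-167, l))
Add(-47704, Function('Z')(218)) = Add(-47704, Add(67, Pow(218, 2), Mul(-167, 218))) = Add(-47704, Add(67, 47524, -36406)) = Add(-47704, 11185) = -36519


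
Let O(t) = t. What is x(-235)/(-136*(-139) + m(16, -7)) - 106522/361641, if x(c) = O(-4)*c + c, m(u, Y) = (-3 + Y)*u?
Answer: -34150813/132913704 ≈ -0.25694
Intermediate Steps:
m(u, Y) = u*(-3 + Y)
x(c) = -3*c (x(c) = -4*c + c = -3*c)
x(-235)/(-136*(-139) + m(16, -7)) - 106522/361641 = (-3*(-235))/(-136*(-139) + 16*(-3 - 7)) - 106522/361641 = 705/(18904 + 16*(-10)) - 106522*1/361641 = 705/(18904 - 160) - 6266/21273 = 705/18744 - 6266/21273 = 705*(1/18744) - 6266/21273 = 235/6248 - 6266/21273 = -34150813/132913704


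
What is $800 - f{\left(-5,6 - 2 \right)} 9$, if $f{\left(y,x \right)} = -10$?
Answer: $890$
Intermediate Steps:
$800 - f{\left(-5,6 - 2 \right)} 9 = 800 - \left(-10\right) 9 = 800 - -90 = 800 + 90 = 890$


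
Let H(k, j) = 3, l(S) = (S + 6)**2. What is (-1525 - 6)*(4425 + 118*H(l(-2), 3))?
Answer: -7316649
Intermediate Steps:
l(S) = (6 + S)**2
(-1525 - 6)*(4425 + 118*H(l(-2), 3)) = (-1525 - 6)*(4425 + 118*3) = -1531*(4425 + 354) = -1531*4779 = -7316649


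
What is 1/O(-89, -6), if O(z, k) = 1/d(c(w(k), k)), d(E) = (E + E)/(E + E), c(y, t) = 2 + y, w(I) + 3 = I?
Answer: 1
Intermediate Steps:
w(I) = -3 + I
d(E) = 1 (d(E) = (2*E)/((2*E)) = (2*E)*(1/(2*E)) = 1)
O(z, k) = 1 (O(z, k) = 1/1 = 1)
1/O(-89, -6) = 1/1 = 1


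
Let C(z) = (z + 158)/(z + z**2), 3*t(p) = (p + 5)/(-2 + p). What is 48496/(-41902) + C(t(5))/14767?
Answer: -4840237468/4198774945 ≈ -1.1528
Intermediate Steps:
t(p) = (5 + p)/(3*(-2 + p)) (t(p) = ((p + 5)/(-2 + p))/3 = ((5 + p)/(-2 + p))/3 = (5 + p)/(3*(-2 + p)))
C(z) = (158 + z)/(z + z**2)
48496/(-41902) + C(t(5))/14767 = 48496/(-41902) + ((158 + (5 + 5)/(3*(-2 + 5)))/((((5 + 5)/(3*(-2 + 5))))*(1 + (5 + 5)/(3*(-2 + 5)))))/14767 = 48496*(-1/41902) + ((158 + (1/3)*10/3)/((((1/3)*10/3))*(1 + (1/3)*10/3)))*(1/14767) = -3464/2993 + ((158 + (1/3)*(1/3)*10)/((((1/3)*(1/3)*10))*(1 + (1/3)*(1/3)*10)))*(1/14767) = -3464/2993 + ((158 + 10/9)/((10/9)*(1 + 10/9)))*(1/14767) = -3464/2993 + ((9/10)*(1432/9)/(19/9))*(1/14767) = -3464/2993 + ((9/10)*(9/19)*(1432/9))*(1/14767) = -3464/2993 + (6444/95)*(1/14767) = -3464/2993 + 6444/1402865 = -4840237468/4198774945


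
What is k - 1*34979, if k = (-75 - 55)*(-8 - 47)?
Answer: -27829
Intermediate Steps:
k = 7150 (k = -130*(-55) = 7150)
k - 1*34979 = 7150 - 1*34979 = 7150 - 34979 = -27829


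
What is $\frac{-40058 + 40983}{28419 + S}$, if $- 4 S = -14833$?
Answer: $\frac{3700}{128509} \approx 0.028792$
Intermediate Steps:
$S = \frac{14833}{4}$ ($S = \left(- \frac{1}{4}\right) \left(-14833\right) = \frac{14833}{4} \approx 3708.3$)
$\frac{-40058 + 40983}{28419 + S} = \frac{-40058 + 40983}{28419 + \frac{14833}{4}} = \frac{925}{\frac{128509}{4}} = 925 \cdot \frac{4}{128509} = \frac{3700}{128509}$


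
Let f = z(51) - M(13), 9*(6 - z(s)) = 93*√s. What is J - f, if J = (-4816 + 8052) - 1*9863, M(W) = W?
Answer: -6620 + 31*√51/3 ≈ -6546.2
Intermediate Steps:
J = -6627 (J = 3236 - 9863 = -6627)
z(s) = 6 - 31*√s/3
f = -7 - 31*√51/3 (f = (6 - 31*√51/3) - 1*13 = (6 - 31*√51/3) - 13 = -7 - 31*√51/3 ≈ -80.795)
J - f = -6627 - (-7 - 31*√51/3) = -6627 + (7 + 31*√51/3) = -6620 + 31*√51/3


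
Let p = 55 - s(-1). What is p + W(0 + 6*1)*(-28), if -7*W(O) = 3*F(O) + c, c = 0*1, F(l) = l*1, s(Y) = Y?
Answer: 128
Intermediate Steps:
p = 56 (p = 55 - 1*(-1) = 55 + 1 = 56)
F(l) = l
c = 0
W(O) = -3*O/7 (W(O) = -(3*O + 0)/7 = -3*O/7)
p + W(0 + 6*1)*(-28) = 56 - 3*(0 + 6*1)/7*(-28) = 56 - 3*(0 + 6)/7*(-28) = 56 - 3/7*6*(-28) = 56 - 18/7*(-28) = 56 + 72 = 128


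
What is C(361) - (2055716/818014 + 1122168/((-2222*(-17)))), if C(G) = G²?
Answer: 1006469774514455/7724915209 ≈ 1.3029e+5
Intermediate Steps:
C(361) - (2055716/818014 + 1122168/((-2222*(-17)))) = 361² - (2055716/818014 + 1122168/((-2222*(-17)))) = 130321 - (2055716*(1/818014) + 1122168/37774) = 130321 - (1027858/409007 + 1122168*(1/37774)) = 130321 - (1027858/409007 + 561084/18887) = 130321 - 1*248900437634/7724915209 = 130321 - 248900437634/7724915209 = 1006469774514455/7724915209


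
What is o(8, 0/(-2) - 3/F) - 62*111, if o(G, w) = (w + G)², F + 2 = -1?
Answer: -6801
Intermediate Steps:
F = -3 (F = -2 - 1 = -3)
o(G, w) = (G + w)²
o(8, 0/(-2) - 3/F) - 62*111 = (8 + (0/(-2) - 3/(-3)))² - 62*111 = (8 + (0*(-½) - 3*(-⅓)))² - 6882 = (8 + (0 + 1))² - 6882 = (8 + 1)² - 6882 = 9² - 6882 = 81 - 6882 = -6801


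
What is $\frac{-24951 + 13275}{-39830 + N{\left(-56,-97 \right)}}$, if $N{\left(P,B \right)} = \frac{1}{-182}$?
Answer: $\frac{2125032}{7249061} \approx 0.29315$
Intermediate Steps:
$N{\left(P,B \right)} = - \frac{1}{182}$
$\frac{-24951 + 13275}{-39830 + N{\left(-56,-97 \right)}} = \frac{-24951 + 13275}{-39830 - \frac{1}{182}} = - \frac{11676}{- \frac{7249061}{182}} = \left(-11676\right) \left(- \frac{182}{7249061}\right) = \frac{2125032}{7249061}$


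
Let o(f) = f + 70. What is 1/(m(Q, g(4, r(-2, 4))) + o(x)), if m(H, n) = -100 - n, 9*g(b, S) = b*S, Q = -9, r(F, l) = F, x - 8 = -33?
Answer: -9/487 ≈ -0.018480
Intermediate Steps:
x = -25 (x = 8 - 33 = -25)
g(b, S) = S*b/9 (g(b, S) = (b*S)/9 = (S*b)/9 = S*b/9)
o(f) = 70 + f
1/(m(Q, g(4, r(-2, 4))) + o(x)) = 1/((-100 - (-2)*4/9) + (70 - 25)) = 1/((-100 - 1*(-8/9)) + 45) = 1/((-100 + 8/9) + 45) = 1/(-892/9 + 45) = 1/(-487/9) = -9/487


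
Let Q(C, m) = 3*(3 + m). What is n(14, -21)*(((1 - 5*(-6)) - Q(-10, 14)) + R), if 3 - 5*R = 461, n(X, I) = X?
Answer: -7812/5 ≈ -1562.4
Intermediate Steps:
R = -458/5 (R = 3/5 - 1/5*461 = 3/5 - 461/5 = -458/5 ≈ -91.600)
Q(C, m) = 9 + 3*m
n(14, -21)*(((1 - 5*(-6)) - Q(-10, 14)) + R) = 14*(((1 - 5*(-6)) - (9 + 3*14)) - 458/5) = 14*(((1 + 30) - (9 + 42)) - 458/5) = 14*((31 - 1*51) - 458/5) = 14*((31 - 51) - 458/5) = 14*(-20 - 458/5) = 14*(-558/5) = -7812/5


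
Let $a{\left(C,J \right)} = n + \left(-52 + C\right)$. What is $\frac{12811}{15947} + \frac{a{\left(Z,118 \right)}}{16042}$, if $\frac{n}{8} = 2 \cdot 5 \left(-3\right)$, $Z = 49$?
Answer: $\frac{201638941}{255821774} \approx 0.7882$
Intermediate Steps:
$n = -240$ ($n = 8 \cdot 2 \cdot 5 \left(-3\right) = 8 \cdot 10 \left(-3\right) = 8 \left(-30\right) = -240$)
$a{\left(C,J \right)} = -292 + C$ ($a{\left(C,J \right)} = -240 + \left(-52 + C\right) = -292 + C$)
$\frac{12811}{15947} + \frac{a{\left(Z,118 \right)}}{16042} = \frac{12811}{15947} + \frac{-292 + 49}{16042} = 12811 \cdot \frac{1}{15947} - \frac{243}{16042} = \frac{12811}{15947} - \frac{243}{16042} = \frac{201638941}{255821774}$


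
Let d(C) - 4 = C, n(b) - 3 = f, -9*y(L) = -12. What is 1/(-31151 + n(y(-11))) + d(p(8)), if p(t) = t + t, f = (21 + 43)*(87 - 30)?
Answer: 549999/27500 ≈ 20.000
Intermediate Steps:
y(L) = 4/3 (y(L) = -⅑*(-12) = 4/3)
f = 3648 (f = 64*57 = 3648)
p(t) = 2*t
n(b) = 3651 (n(b) = 3 + 3648 = 3651)
d(C) = 4 + C
1/(-31151 + n(y(-11))) + d(p(8)) = 1/(-31151 + 3651) + (4 + 2*8) = 1/(-27500) + (4 + 16) = -1/27500 + 20 = 549999/27500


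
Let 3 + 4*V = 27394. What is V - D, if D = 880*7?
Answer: 2751/4 ≈ 687.75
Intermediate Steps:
V = 27391/4 (V = -¾ + (¼)*27394 = -¾ + 13697/2 = 27391/4 ≈ 6847.8)
D = 6160
V - D = 27391/4 - 1*6160 = 27391/4 - 6160 = 2751/4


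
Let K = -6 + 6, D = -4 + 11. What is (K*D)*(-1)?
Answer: 0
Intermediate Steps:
D = 7
K = 0
(K*D)*(-1) = (0*7)*(-1) = 0*(-1) = 0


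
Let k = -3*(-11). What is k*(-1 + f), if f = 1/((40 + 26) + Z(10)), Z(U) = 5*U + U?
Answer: -1375/42 ≈ -32.738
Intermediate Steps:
Z(U) = 6*U
k = 33
f = 1/126 (f = 1/((40 + 26) + 6*10) = 1/(66 + 60) = 1/126 ≈ 0.0079365)
k*(-1 + f) = 33*(-1 + 1/126) = 33*(-125/126) = -1375/42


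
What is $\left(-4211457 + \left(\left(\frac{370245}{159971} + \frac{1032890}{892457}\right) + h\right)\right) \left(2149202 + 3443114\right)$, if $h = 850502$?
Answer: $- \frac{2683382065076456110492680}{142767238747} \approx -1.8796 \cdot 10^{13}$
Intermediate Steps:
$\left(-4211457 + \left(\left(\frac{370245}{159971} + \frac{1032890}{892457}\right) + h\right)\right) \left(2149202 + 3443114\right) = \left(-4211457 + \left(\left(\frac{370245}{159971} + \frac{1032890}{892457}\right) + 850502\right)\right) \left(2149202 + 3443114\right) = \left(-4211457 + \left(\left(370245 \cdot \frac{1}{159971} + 1032890 \cdot \frac{1}{892457}\right) + 850502\right)\right) 5592316 = \left(-4211457 + \left(\left(\frac{370245}{159971} + \frac{1032890}{892457}\right) + 850502\right)\right) 5592316 = \left(-4211457 + \left(\frac{495660188155}{142767238747} + 850502\right)\right) 5592316 = \left(-4211457 + \frac{121424317748989149}{142767238747}\right) 5592316 = \left(- \frac{479833769242735230}{142767238747}\right) 5592316 = - \frac{2683382065076456110492680}{142767238747}$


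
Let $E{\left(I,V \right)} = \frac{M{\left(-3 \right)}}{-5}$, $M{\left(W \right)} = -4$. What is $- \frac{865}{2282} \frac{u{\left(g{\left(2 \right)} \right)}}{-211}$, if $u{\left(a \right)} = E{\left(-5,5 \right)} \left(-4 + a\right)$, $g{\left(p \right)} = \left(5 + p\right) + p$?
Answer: $\frac{1730}{240751} \approx 0.0071858$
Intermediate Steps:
$E{\left(I,V \right)} = \frac{4}{5}$ ($E{\left(I,V \right)} = - \frac{4}{-5} = \left(-4\right) \left(- \frac{1}{5}\right) = \frac{4}{5}$)
$g{\left(p \right)} = 5 + 2 p$
$u{\left(a \right)} = - \frac{16}{5} + \frac{4 a}{5}$ ($u{\left(a \right)} = \frac{4 \left(-4 + a\right)}{5} = - \frac{16}{5} + \frac{4 a}{5}$)
$- \frac{865}{2282} \frac{u{\left(g{\left(2 \right)} \right)}}{-211} = - \frac{865}{2282} \frac{- \frac{16}{5} + \frac{4 \left(5 + 2 \cdot 2\right)}{5}}{-211} = \left(-865\right) \frac{1}{2282} \left(- \frac{16}{5} + \frac{4 \left(5 + 4\right)}{5}\right) \left(- \frac{1}{211}\right) = - \frac{865 \left(- \frac{16}{5} + \frac{4}{5} \cdot 9\right) \left(- \frac{1}{211}\right)}{2282} = - \frac{865 \left(- \frac{16}{5} + \frac{36}{5}\right) \left(- \frac{1}{211}\right)}{2282} = - \frac{865 \cdot 4 \left(- \frac{1}{211}\right)}{2282} = \left(- \frac{865}{2282}\right) \left(- \frac{4}{211}\right) = \frac{1730}{240751}$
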